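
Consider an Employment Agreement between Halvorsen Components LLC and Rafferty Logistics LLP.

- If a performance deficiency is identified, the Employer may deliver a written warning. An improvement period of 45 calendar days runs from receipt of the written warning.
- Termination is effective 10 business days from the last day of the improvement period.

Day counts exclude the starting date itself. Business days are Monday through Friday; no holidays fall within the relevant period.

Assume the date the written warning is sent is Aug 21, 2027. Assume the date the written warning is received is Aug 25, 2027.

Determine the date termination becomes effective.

The last day of the improvement period: Aug 25, 2027 + 45 days = Oct 9, 2027.
From Saturday, Oct 9, 2027, 10 business days (Oct 11, Oct 12, Oct 13, Oct 14, Oct 15, Oct 18, Oct 19, Oct 20, Oct 21, Oct 22, skipping weekends) brings us to Friday, Oct 22, 2027, which is the date termination becomes effective.

Oct 22, 2027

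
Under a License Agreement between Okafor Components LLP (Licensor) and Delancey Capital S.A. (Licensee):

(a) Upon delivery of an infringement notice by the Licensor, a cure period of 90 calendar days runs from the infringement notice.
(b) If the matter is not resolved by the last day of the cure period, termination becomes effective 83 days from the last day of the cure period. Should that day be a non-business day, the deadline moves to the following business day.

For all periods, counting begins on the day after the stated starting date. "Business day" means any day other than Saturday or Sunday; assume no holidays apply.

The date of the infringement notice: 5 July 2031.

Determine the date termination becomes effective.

The last day of the cure period: 5 July 2031 + 90 days = 3 October 2031.
Adding 83 calendar days to 3 October 2031 gives 25 December 2031, which is the date termination becomes effective. 25 December 2031 is a Thursday, so no roll-forward applies.

25 December 2031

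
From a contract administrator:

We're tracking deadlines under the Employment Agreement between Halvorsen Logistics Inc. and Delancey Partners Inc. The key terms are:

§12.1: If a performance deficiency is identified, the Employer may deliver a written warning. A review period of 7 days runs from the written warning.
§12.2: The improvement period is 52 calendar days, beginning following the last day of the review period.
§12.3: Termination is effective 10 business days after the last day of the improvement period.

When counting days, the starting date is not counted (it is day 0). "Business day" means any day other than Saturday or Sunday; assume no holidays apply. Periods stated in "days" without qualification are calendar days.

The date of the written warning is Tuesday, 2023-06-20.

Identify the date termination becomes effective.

2023-09-01

The last day of the review period: 7 calendar days after 2023-06-20 is 2023-06-27.
Adding 52 calendar days to 2023-06-27 gives 2023-08-18, which is the last day of the improvement period.
From Friday, 2023-08-18, 10 business days (Aug 21, Aug 22, Aug 23, Aug 24, Aug 25, Aug 28, Aug 29, Aug 30, Aug 31, Sep 1, skipping weekends) brings us to Friday, 2023-09-01, which is the date termination becomes effective.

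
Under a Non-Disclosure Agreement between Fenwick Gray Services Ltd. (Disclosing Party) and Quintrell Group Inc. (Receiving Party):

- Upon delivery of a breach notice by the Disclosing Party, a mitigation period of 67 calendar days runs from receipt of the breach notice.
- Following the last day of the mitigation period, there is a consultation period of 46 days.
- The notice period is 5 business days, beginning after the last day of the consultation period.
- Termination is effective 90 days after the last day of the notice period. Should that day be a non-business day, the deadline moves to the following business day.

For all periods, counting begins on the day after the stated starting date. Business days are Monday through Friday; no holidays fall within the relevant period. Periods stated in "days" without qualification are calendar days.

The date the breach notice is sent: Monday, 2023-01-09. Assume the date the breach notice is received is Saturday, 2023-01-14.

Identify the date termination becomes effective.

Adding 67 calendar days to 2023-01-14 gives 2023-03-22, which is the last day of the mitigation period.
Adding 46 calendar days to 2023-03-22 gives 2023-05-07, which is the last day of the consultation period.
From Sunday, 2023-05-07, 5 business days (May 8, May 9, May 10, May 11, May 12, skipping weekends) brings us to Friday, 2023-05-12, which is the last day of the notice period.
The date termination becomes effective: 90 calendar days after 2023-05-12 is 2023-08-10. 2023-08-10 is a Thursday, so no roll-forward applies.

2023-08-10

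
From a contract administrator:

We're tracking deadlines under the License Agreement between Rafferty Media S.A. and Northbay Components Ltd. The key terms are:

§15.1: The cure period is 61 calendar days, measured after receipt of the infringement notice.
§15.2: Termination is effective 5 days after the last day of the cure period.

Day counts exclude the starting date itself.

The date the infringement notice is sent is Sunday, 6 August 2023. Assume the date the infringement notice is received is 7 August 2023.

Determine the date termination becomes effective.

The last day of the cure period: 61 calendar days after 7 August 2023 is 7 October 2023.
The date termination becomes effective: 7 October 2023 + 5 days = 12 October 2023.

12 October 2023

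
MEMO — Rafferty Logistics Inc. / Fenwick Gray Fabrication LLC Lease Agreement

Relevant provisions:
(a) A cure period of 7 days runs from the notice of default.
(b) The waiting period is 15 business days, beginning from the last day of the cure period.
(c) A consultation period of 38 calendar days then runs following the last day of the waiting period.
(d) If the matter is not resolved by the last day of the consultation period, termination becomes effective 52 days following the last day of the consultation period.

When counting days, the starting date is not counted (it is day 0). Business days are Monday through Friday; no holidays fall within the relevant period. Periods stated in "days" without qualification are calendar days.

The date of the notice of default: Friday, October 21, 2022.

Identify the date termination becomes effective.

February 16, 2023

The last day of the cure period: 7 calendar days after October 21, 2022 is October 28, 2022.
The last day of the waiting period: counting 15 business days from Friday, October 28, 2022 (Oct 31, Nov 1, Nov 2, Nov 3, …, Nov 16, Nov 17, Nov 18, skipping weekends) reaches Friday, November 18, 2022.
The last day of the consultation period: November 18, 2022 + 38 days = December 26, 2022.
The date termination becomes effective: December 26, 2022 + 52 days = February 16, 2023.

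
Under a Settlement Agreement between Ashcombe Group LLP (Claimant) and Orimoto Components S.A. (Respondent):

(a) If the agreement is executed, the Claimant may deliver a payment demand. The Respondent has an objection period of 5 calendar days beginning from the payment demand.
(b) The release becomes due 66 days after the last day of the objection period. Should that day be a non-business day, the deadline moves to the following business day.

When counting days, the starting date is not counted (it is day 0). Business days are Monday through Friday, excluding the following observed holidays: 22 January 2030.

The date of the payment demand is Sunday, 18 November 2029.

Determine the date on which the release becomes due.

Adding 5 calendar days to 18 November 2029 gives 23 November 2029, which is the last day of the objection period.
Adding 66 calendar days to 23 November 2029 gives 28 January 2030, which is the date on which the release becomes due. 28 January 2030 is a Monday and is not a listed holiday, so no roll-forward applies.

28 January 2030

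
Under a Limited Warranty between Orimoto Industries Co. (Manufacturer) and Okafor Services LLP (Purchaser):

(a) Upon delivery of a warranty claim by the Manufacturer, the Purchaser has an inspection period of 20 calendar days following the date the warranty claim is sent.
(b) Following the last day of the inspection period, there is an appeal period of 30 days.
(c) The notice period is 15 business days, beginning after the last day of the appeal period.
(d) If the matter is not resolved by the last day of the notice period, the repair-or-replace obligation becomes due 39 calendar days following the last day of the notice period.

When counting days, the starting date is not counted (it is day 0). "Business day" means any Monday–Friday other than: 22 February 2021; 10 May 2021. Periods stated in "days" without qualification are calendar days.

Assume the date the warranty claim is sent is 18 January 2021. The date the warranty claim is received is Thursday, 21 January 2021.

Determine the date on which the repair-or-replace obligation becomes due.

8 May 2021

The last day of the inspection period: 18 January 2021 + 20 days = 7 February 2021.
Adding 30 calendar days to 7 February 2021 gives 9 March 2021, which is the last day of the appeal period.
The last day of the notice period: 15 business days after Tuesday, 9 March 2021, skipping weekends — Mar 10, Mar 11, Mar 12, Mar 15, …, Mar 26, Mar 29, Mar 30 — lands on Tuesday, 30 March 2021.
The date on which the repair-or-replace obligation becomes due: 39 calendar days after 30 March 2021 is 8 May 2021.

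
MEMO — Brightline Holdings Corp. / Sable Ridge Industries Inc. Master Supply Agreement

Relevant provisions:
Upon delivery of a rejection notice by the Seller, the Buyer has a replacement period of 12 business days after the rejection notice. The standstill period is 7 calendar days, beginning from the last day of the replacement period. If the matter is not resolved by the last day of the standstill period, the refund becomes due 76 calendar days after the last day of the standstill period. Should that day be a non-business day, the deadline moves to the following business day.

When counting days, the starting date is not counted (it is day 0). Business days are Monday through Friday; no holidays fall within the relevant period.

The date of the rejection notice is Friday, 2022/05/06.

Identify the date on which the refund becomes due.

From Friday, 2022/05/06, 12 business days (May 9, May 10, May 11, May 12, …, May 20, May 23, May 24, skipping weekends) brings us to Tuesday, 2022/05/24, which is the last day of the replacement period.
The last day of the standstill period: 7 calendar days after 2022/05/24 is 2022/05/31.
Adding 76 calendar days to 2022/05/31 gives 2022/08/15, which is the date on which the refund becomes due. 2022/08/15 is a Monday, so no roll-forward applies.

2022/08/15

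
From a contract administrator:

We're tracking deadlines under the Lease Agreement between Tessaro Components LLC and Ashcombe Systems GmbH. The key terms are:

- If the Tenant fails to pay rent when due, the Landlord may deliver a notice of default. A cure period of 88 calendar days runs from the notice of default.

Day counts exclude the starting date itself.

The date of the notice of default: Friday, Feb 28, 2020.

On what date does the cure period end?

The last day of the cure period: Feb 28, 2020 + 88 days = May 26, 2020.

May 26, 2020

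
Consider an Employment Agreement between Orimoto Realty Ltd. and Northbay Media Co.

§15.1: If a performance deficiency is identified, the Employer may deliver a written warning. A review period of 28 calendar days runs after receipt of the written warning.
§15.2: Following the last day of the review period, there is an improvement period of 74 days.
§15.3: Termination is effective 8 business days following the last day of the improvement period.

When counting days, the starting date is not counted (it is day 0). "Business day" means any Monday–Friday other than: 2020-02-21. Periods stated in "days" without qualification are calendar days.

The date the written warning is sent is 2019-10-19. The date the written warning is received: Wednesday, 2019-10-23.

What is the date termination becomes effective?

2020-02-12

The last day of the review period: 28 calendar days after 2019-10-23 is 2019-11-20.
The last day of the improvement period: 2019-11-20 + 74 days = 2020-02-02.
The date termination becomes effective: counting 8 business days from Sunday, 2020-02-02 (Feb 3, Feb 4, Feb 5, Feb 6, Feb 7, Feb 10, Feb 11, Feb 12, skipping weekends) reaches Wednesday, 2020-02-12.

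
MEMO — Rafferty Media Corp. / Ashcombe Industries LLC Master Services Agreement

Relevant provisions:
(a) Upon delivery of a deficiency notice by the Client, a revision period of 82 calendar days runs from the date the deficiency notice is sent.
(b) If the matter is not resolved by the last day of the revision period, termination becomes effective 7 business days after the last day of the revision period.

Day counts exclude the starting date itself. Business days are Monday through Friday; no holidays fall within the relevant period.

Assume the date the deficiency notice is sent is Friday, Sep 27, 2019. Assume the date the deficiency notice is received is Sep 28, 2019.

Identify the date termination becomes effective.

The last day of the revision period: 82 calendar days after Sep 27, 2019 is Dec 18, 2019.
The date termination becomes effective: counting 7 business days from Wednesday, Dec 18, 2019 (Dec 19, Dec 20, Dec 23, Dec 24, Dec 25, Dec 26, Dec 27, skipping weekends) reaches Friday, Dec 27, 2019.

Dec 27, 2019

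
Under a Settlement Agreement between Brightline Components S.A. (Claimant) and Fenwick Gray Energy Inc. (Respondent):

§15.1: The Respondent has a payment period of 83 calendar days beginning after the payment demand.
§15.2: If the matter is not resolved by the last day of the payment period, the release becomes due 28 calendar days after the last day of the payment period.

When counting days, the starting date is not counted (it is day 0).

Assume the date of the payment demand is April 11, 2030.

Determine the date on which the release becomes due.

The last day of the payment period: April 11, 2030 + 83 days = July 3, 2030.
The date on which the release becomes due: July 3, 2030 + 28 days = July 31, 2030.

July 31, 2030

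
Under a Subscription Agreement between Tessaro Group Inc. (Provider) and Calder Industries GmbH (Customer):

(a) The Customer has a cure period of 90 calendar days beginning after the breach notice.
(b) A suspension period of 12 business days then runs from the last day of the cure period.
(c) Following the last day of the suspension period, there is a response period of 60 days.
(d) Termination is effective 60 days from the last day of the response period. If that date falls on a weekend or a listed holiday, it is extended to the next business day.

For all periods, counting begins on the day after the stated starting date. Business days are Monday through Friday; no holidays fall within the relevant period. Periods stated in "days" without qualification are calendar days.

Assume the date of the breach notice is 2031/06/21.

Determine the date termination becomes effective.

The last day of the cure period: 2031/06/21 + 90 days = 2031/09/19.
From Friday, 2031/09/19, 12 business days (Sep 22, Sep 23, Sep 24, Sep 25, …, Oct 3, Oct 6, Oct 7, skipping weekends) brings us to Tuesday, 2031/10/07, which is the last day of the suspension period.
The last day of the response period: 2031/10/07 + 60 days = 2031/12/06.
The date termination becomes effective: 60 calendar days after 2031/12/06 is 2032/02/04. 2032/02/04 is a Wednesday, so no roll-forward applies.

2032/02/04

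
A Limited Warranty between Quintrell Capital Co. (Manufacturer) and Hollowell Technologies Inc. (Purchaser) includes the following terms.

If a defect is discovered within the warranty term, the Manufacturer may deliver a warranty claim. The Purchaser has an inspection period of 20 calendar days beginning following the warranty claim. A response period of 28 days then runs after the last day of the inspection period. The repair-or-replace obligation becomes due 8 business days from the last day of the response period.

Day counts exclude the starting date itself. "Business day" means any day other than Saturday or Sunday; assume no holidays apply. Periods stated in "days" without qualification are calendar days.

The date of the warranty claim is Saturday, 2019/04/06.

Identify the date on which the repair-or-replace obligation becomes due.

The last day of the inspection period: 2019/04/06 + 20 days = 2019/04/26.
The last day of the response period: 2019/04/26 + 28 days = 2019/05/24.
The date on which the repair-or-replace obligation becomes due: 8 business days after Friday, 2019/05/24, skipping weekends — May 27, May 28, May 29, May 30, May 31, Jun 3, Jun 4, Jun 5 — lands on Wednesday, 2019/06/05.

2019/06/05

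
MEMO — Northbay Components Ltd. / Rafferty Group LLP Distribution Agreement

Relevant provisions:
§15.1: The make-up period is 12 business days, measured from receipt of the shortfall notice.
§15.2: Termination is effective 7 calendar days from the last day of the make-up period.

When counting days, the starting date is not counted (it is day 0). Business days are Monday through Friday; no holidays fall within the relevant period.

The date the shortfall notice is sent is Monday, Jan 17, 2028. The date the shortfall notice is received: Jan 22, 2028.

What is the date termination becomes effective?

Feb 15, 2028

The last day of the make-up period: 12 business days after Saturday, Jan 22, 2028, skipping weekends — Jan 24, Jan 25, Jan 26, Jan 27, …, Feb 4, Feb 7, Feb 8 — lands on Tuesday, Feb 8, 2028.
Adding 7 calendar days to Feb 8, 2028 gives Feb 15, 2028, which is the date termination becomes effective.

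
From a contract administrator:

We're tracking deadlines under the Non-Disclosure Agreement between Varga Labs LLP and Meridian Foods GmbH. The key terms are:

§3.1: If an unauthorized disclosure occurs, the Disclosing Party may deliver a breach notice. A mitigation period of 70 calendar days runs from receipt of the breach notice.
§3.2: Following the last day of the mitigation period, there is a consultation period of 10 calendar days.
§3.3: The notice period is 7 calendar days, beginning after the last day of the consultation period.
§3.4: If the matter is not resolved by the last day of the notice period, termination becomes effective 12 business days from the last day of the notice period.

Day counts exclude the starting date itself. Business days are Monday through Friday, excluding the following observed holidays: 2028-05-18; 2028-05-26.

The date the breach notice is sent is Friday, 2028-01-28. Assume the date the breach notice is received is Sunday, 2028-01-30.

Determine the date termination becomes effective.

The last day of the mitigation period: 2028-01-30 + 70 days = 2028-04-09.
Adding 10 calendar days to 2028-04-09 gives 2028-04-19, which is the last day of the consultation period.
The last day of the notice period: 7 calendar days after 2028-04-19 is 2028-04-26.
From Wednesday, 2028-04-26, 12 business days (Apr 27, Apr 28, May 1, May 2, …, May 10, May 11, May 12, skipping weekends) brings us to Friday, 2028-05-12, which is the date termination becomes effective.

2028-05-12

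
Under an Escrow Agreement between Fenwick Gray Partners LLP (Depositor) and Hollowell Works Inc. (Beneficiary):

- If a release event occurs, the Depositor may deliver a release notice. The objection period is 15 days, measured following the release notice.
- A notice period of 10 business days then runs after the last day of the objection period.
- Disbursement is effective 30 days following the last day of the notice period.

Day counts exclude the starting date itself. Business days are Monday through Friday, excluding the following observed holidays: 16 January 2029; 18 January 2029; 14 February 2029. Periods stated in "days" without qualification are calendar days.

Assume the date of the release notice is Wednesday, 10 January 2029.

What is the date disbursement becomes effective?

The last day of the objection period: 15 calendar days after 10 January 2029 is 25 January 2029.
From Thursday, 25 January 2029, 10 business days (Jan 26, Jan 29, Jan 30, Jan 31, Feb 1, Feb 2, Feb 5, Feb 6, Feb 7, Feb 8, skipping weekends) brings us to Thursday, 8 February 2029, which is the last day of the notice period.
The date disbursement becomes effective: 30 calendar days after 8 February 2029 is 10 March 2029.

10 March 2029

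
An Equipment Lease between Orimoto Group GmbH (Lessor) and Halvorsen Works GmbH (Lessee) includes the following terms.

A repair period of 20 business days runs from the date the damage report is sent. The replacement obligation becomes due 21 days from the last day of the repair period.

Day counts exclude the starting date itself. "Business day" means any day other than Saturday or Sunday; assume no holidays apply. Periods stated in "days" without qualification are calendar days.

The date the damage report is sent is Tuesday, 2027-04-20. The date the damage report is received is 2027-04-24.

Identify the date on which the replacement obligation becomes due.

The last day of the repair period: 20 business days after Tuesday, 2027-04-20, skipping weekends — Apr 21, Apr 22, Apr 23, Apr 26, …, May 14, May 17, May 18 — lands on Tuesday, 2027-05-18.
Adding 21 calendar days to 2027-05-18 gives 2027-06-08, which is the date on which the replacement obligation becomes due.

2027-06-08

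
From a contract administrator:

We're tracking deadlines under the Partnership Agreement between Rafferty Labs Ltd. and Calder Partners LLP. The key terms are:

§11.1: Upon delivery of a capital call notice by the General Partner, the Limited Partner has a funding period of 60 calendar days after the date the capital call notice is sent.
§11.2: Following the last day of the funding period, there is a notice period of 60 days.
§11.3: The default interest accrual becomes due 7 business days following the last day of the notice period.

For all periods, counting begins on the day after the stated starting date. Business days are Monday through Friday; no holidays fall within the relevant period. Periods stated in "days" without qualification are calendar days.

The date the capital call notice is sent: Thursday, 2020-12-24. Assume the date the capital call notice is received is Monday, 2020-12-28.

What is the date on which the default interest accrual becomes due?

Adding 60 calendar days to 2020-12-24 gives 2021-02-22, which is the last day of the funding period.
The last day of the notice period: 60 calendar days after 2021-02-22 is 2021-04-23.
The date on which the default interest accrual becomes due: 7 business days after Friday, 2021-04-23, skipping weekends — Apr 26, Apr 27, Apr 28, Apr 29, Apr 30, May 3, May 4 — lands on Tuesday, 2021-05-04.

2021-05-04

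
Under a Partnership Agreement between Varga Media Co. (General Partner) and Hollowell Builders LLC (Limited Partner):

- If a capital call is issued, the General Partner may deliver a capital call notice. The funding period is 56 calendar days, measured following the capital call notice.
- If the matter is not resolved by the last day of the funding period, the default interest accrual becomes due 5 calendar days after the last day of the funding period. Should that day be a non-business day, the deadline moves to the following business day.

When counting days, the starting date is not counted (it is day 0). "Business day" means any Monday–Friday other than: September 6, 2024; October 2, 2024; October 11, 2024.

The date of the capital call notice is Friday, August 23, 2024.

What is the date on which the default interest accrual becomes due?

Adding 56 calendar days to August 23, 2024 gives October 18, 2024, which is the last day of the funding period.
The date on which the default interest accrual becomes due: October 18, 2024 + 5 days = October 23, 2024. October 23, 2024 is a Wednesday and is not a listed holiday, so no roll-forward applies.

October 23, 2024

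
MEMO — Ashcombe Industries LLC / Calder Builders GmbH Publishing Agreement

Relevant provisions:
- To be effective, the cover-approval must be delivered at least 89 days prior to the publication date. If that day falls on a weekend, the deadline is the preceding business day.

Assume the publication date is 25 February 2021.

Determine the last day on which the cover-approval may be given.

27 November 2020

Counting back 89 calendar days from 25 February 2021 gives 28 November 2020. That is a Saturday, so the deadline moves back to Friday, 27 November 2020.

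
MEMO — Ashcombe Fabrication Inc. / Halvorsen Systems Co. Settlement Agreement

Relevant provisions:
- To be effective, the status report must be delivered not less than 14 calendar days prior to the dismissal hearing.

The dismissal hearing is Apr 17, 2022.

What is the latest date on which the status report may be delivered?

Counting back 14 calendar days from Apr 17, 2022 gives Apr 3, 2022.

Apr 3, 2022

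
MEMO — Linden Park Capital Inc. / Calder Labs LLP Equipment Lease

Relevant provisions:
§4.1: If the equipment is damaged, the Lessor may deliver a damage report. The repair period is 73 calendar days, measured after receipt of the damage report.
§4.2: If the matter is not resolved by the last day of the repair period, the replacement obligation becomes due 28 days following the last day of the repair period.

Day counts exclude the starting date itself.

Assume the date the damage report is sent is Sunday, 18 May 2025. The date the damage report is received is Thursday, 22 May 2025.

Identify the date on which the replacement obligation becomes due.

The last day of the repair period: 73 calendar days after 22 May 2025 is 3 August 2025.
The date on which the replacement obligation becomes due: 28 calendar days after 3 August 2025 is 31 August 2025.

31 August 2025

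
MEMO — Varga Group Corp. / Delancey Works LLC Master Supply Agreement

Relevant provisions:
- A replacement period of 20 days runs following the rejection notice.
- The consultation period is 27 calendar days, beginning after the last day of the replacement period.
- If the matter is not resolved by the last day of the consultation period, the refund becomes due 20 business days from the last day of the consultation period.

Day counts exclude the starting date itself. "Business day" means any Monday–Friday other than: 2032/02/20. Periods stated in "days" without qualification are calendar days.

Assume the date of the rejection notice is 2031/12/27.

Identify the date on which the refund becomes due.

2032/03/12

The last day of the replacement period: 2031/12/27 + 20 days = 2032/01/16.
The last day of the consultation period: 27 calendar days after 2032/01/16 is 2032/02/12.
The date on which the refund becomes due: counting 20 business days from Thursday, 2032/02/12 (Feb 13, Feb 16, Feb 17, Feb 18, …, Mar 10, Mar 11, Mar 12, skipping weekends and the listed holiday on Feb 20) reaches Friday, 2032/03/12.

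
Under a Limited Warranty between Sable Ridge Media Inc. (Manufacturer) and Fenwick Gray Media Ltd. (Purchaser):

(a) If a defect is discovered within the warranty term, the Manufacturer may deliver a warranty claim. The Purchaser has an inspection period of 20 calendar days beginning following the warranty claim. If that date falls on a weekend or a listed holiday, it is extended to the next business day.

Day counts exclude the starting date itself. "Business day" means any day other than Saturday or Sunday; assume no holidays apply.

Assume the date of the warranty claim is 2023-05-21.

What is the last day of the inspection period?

The last day of the inspection period: 20 calendar days after 2023-05-21 is 2023-06-10. That falls on a Saturday, so it rolls to the next business day, Monday, 2023-06-12.

2023-06-12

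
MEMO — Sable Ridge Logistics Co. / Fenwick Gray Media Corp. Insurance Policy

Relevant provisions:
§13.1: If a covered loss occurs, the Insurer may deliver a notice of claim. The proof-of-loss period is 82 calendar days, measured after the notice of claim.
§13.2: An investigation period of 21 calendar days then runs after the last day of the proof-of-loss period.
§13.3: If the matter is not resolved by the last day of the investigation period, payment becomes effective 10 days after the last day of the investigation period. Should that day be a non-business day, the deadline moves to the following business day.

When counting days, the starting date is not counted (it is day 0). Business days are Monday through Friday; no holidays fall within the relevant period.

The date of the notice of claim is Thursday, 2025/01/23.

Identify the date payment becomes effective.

2025/05/16

Adding 82 calendar days to 2025/01/23 gives 2025/04/15, which is the last day of the proof-of-loss period.
The last day of the investigation period: 21 calendar days after 2025/04/15 is 2025/05/06.
Adding 10 calendar days to 2025/05/06 gives 2025/05/16, which is the date payment becomes effective. 2025/05/16 is a Friday, so no roll-forward applies.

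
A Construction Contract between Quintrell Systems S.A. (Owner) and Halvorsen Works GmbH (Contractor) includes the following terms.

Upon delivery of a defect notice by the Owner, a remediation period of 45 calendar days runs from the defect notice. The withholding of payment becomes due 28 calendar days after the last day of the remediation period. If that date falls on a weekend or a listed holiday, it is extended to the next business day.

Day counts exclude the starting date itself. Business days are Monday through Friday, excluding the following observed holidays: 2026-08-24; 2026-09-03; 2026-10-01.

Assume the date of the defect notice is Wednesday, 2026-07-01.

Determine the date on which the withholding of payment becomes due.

Adding 45 calendar days to 2026-07-01 gives 2026-08-15, which is the last day of the remediation period.
Adding 28 calendar days to 2026-08-15 gives 2026-09-12, which is the date on which the withholding of payment becomes due. That falls on a Saturday, so it rolls to the next business day, Monday, 2026-09-14.

2026-09-14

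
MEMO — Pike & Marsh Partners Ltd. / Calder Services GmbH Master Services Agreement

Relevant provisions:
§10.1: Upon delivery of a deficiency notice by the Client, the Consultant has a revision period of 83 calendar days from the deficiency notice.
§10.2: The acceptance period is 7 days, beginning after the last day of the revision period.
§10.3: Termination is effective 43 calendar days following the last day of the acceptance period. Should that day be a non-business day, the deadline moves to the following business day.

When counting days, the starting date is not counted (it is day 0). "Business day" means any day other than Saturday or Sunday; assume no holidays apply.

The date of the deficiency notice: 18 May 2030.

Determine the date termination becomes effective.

The last day of the revision period: 18 May 2030 + 83 days = 9 August 2030.
Adding 7 calendar days to 9 August 2030 gives 16 August 2030, which is the last day of the acceptance period.
The date termination becomes effective: 43 calendar days after 16 August 2030 is 28 September 2030. That falls on a Saturday, so it rolls to the next business day, Monday, 30 September 2030.

30 September 2030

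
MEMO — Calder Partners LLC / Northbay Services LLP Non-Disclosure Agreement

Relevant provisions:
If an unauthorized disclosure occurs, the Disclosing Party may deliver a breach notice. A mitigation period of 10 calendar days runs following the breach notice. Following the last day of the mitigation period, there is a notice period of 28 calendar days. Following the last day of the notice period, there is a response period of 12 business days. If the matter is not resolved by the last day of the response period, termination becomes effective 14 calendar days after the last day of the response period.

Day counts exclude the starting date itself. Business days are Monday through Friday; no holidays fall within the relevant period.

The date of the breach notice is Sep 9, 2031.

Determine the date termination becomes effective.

Nov 18, 2031

Adding 10 calendar days to Sep 9, 2031 gives Sep 19, 2031, which is the last day of the mitigation period.
Adding 28 calendar days to Sep 19, 2031 gives Oct 17, 2031, which is the last day of the notice period.
From Friday, Oct 17, 2031, 12 business days (Oct 20, Oct 21, Oct 22, Oct 23, …, Oct 31, Nov 3, Nov 4, skipping weekends) brings us to Tuesday, Nov 4, 2031, which is the last day of the response period.
The date termination becomes effective: Nov 4, 2031 + 14 days = Nov 18, 2031.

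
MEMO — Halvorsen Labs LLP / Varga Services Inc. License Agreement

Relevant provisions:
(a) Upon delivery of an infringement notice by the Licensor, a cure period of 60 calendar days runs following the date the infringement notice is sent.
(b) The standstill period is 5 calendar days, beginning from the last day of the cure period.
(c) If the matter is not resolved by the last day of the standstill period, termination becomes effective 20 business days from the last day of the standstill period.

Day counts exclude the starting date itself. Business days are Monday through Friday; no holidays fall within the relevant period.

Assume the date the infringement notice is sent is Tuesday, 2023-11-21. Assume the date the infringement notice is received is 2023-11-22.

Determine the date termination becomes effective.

The last day of the cure period: 2023-11-21 + 60 days = 2024-01-20.
The last day of the standstill period: 2024-01-20 + 5 days = 2024-01-25.
The date termination becomes effective: 20 business days after Thursday, 2024-01-25, skipping weekends — Jan 26, Jan 29, Jan 30, Jan 31, …, Feb 20, Feb 21, Feb 22 — lands on Thursday, 2024-02-22.

2024-02-22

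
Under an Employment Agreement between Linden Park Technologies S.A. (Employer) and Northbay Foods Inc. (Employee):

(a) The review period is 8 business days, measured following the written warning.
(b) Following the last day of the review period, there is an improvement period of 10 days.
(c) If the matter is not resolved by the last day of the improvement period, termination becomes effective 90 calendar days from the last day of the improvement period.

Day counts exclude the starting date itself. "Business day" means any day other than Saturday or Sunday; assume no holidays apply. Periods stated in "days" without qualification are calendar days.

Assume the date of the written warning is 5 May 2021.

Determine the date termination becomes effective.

25 August 2021

From Wednesday, 5 May 2021, 8 business days (May 6, May 7, May 10, May 11, May 12, May 13, May 14, May 17, skipping weekends) brings us to Monday, 17 May 2021, which is the last day of the review period.
Adding 10 calendar days to 17 May 2021 gives 27 May 2021, which is the last day of the improvement period.
The date termination becomes effective: 27 May 2021 + 90 days = 25 August 2021.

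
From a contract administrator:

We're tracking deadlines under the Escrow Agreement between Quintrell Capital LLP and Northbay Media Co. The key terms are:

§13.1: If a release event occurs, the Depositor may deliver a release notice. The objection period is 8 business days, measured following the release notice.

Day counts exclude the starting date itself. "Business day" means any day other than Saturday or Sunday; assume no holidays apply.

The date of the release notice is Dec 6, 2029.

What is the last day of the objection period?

The last day of the objection period: 8 business days after Thursday, Dec 6, 2029, skipping weekends — Dec 7, Dec 10, Dec 11, Dec 12, Dec 13, Dec 14, Dec 17, Dec 18 — lands on Tuesday, Dec 18, 2029.

Dec 18, 2029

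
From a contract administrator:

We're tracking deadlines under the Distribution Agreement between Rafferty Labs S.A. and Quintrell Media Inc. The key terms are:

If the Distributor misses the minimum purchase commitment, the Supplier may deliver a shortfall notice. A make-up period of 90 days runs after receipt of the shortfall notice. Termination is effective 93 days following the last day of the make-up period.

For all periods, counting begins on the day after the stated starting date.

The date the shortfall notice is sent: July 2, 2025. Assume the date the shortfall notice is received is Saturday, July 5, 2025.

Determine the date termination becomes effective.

Adding 90 calendar days to July 5, 2025 gives October 3, 2025, which is the last day of the make-up period.
The date termination becomes effective: October 3, 2025 + 93 days = January 4, 2026.

January 4, 2026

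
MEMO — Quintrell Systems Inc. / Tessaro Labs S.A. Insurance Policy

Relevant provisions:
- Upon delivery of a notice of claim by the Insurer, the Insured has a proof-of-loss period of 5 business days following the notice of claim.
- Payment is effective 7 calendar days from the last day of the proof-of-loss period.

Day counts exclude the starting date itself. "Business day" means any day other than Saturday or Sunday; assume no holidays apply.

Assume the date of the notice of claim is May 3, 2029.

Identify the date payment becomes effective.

From Thursday, May 3, 2029, 5 business days (May 4, May 7, May 8, May 9, May 10, skipping weekends) brings us to Thursday, May 10, 2029, which is the last day of the proof-of-loss period.
The date payment becomes effective: 7 calendar days after May 10, 2029 is May 17, 2029.

May 17, 2029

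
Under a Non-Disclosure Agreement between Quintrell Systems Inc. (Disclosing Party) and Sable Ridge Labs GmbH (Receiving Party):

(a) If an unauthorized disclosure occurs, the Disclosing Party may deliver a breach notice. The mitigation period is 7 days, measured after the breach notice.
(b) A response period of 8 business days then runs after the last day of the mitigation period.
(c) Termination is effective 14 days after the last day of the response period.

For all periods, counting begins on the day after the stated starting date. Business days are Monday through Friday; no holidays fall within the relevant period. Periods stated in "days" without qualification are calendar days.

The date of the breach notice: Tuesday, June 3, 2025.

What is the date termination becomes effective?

Adding 7 calendar days to June 3, 2025 gives June 10, 2025, which is the last day of the mitigation period.
The last day of the response period: 8 business days after Tuesday, June 10, 2025, skipping weekends — Jun 11, Jun 12, Jun 13, Jun 16, Jun 17, Jun 18, Jun 19, Jun 20 — lands on Friday, June 20, 2025.
The date termination becomes effective: 14 calendar days after June 20, 2025 is July 4, 2025.

July 4, 2025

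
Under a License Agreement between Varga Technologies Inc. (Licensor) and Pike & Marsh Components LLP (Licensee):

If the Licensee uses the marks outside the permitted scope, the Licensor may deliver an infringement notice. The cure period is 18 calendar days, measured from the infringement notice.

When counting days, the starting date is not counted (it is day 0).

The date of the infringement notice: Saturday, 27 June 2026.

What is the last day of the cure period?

15 July 2026

The last day of the cure period: 27 June 2026 + 18 days = 15 July 2026.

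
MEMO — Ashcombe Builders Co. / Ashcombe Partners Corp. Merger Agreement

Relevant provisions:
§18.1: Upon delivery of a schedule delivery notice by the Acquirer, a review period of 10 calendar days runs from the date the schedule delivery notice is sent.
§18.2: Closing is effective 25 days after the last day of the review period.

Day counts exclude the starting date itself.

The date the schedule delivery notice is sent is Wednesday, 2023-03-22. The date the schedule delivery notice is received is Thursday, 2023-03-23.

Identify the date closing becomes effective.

Adding 10 calendar days to 2023-03-22 gives 2023-04-01, which is the last day of the review period.
Adding 25 calendar days to 2023-04-01 gives 2023-04-26, which is the date closing becomes effective.

2023-04-26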